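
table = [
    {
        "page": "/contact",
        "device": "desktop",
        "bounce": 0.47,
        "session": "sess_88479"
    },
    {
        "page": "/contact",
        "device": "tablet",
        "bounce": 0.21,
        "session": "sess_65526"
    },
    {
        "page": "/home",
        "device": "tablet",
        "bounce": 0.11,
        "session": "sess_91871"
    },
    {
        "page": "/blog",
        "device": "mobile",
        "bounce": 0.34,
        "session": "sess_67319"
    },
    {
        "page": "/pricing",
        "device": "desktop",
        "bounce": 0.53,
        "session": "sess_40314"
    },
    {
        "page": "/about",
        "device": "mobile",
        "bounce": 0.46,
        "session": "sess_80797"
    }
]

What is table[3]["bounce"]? 0.34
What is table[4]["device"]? "desktop"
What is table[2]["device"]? "tablet"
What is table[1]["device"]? "tablet"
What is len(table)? 6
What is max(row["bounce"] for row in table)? 0.53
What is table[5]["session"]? "sess_80797"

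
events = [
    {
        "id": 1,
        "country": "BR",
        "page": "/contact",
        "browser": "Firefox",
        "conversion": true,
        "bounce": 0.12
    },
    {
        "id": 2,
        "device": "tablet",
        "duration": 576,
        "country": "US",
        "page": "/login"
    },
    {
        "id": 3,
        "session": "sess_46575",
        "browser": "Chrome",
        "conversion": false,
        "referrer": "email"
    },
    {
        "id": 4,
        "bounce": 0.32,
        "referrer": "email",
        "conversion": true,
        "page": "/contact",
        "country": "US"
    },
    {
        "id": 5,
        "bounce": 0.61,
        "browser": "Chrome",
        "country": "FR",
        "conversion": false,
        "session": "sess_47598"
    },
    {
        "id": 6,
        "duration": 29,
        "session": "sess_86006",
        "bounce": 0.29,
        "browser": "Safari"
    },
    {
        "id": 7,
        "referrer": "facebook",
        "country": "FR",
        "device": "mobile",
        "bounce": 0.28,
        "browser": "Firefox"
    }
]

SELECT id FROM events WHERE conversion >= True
[1, 4]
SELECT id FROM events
[1, 2, 3, 4, 5, 6, 7]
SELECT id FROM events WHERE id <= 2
[1, 2]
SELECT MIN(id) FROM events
1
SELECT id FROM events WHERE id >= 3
[3, 4, 5, 6, 7]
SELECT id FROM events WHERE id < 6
[1, 2, 3, 4, 5]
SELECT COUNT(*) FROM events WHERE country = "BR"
1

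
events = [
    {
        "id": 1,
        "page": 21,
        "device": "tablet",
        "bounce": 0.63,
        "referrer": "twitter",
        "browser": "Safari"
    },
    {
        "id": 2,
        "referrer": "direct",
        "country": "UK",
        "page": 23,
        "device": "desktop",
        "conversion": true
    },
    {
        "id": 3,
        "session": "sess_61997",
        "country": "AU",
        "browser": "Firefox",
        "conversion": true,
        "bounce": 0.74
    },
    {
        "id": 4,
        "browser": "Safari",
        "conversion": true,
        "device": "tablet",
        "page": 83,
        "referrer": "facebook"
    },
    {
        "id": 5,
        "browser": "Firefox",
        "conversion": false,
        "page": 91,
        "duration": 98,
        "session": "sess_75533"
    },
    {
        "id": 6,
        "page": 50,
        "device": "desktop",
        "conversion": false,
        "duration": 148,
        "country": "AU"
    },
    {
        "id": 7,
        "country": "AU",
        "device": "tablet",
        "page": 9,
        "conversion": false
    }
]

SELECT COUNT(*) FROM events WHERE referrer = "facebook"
1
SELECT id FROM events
[1, 2, 3, 4, 5, 6, 7]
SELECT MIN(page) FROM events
9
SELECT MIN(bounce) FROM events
0.63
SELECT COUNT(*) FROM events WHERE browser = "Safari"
2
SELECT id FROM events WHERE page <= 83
[1, 2, 4, 6, 7]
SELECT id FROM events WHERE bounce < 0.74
[1]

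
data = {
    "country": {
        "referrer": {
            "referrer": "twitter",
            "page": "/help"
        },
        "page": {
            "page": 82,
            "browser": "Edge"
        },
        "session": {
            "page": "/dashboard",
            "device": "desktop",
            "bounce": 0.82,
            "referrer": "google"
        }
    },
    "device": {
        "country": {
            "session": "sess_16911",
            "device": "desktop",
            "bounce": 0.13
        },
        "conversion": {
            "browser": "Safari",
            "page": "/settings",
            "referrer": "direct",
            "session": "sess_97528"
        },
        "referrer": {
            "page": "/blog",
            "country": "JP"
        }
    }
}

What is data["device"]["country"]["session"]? "sess_16911"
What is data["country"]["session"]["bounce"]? 0.82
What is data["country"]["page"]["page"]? 82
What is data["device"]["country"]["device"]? "desktop"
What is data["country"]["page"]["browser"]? "Edge"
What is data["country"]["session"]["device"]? "desktop"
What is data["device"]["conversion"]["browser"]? "Safari"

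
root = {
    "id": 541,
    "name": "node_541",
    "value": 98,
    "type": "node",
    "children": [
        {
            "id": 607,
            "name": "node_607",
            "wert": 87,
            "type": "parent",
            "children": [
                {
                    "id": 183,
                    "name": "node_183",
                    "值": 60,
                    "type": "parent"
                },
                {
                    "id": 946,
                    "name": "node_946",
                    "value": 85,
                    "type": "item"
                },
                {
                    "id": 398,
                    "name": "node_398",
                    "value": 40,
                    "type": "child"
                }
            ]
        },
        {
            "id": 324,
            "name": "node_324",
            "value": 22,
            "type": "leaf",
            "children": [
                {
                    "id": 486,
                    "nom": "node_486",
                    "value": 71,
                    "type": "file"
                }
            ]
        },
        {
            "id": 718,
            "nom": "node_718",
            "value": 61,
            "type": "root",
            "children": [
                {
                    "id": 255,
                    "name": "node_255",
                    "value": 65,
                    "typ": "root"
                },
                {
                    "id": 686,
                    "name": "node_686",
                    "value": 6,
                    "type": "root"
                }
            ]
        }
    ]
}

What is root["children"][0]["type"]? "parent"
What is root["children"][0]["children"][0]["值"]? 60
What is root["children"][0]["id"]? 607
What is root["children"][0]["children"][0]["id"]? 183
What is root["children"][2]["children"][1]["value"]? 6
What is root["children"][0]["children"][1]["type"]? "item"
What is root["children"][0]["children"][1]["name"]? "node_946"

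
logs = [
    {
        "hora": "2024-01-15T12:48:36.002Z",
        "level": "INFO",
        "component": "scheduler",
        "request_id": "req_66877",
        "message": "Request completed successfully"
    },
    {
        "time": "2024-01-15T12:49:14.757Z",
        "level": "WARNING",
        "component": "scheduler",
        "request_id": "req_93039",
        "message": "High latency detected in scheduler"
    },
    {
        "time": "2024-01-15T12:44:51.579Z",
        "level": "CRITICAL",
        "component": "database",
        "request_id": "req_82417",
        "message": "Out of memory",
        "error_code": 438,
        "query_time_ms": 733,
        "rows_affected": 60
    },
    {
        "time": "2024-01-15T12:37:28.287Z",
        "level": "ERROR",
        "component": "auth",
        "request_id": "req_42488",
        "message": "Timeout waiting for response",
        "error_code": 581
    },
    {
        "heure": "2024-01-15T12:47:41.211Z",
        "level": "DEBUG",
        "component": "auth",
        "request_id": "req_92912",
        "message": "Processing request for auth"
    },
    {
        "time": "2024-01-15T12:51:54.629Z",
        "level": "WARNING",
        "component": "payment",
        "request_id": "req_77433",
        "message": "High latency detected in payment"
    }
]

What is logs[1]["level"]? "WARNING"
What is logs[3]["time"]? "2024-01-15T12:37:28.287Z"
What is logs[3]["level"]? "ERROR"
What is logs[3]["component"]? "auth"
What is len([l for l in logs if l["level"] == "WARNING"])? 2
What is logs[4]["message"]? "Processing request for auth"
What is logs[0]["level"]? "INFO"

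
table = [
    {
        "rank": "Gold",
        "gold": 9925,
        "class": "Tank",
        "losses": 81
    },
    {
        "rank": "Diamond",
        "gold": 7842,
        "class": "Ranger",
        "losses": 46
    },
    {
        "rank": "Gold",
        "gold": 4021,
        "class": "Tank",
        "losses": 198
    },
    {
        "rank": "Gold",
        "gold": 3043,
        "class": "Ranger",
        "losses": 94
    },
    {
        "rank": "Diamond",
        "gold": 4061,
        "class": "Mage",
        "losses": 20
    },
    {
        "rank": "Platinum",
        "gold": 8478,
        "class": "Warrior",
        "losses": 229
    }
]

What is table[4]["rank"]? "Diamond"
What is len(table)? 6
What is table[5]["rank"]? "Platinum"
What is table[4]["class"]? "Mage"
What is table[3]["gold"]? 3043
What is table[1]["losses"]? 46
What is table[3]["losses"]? 94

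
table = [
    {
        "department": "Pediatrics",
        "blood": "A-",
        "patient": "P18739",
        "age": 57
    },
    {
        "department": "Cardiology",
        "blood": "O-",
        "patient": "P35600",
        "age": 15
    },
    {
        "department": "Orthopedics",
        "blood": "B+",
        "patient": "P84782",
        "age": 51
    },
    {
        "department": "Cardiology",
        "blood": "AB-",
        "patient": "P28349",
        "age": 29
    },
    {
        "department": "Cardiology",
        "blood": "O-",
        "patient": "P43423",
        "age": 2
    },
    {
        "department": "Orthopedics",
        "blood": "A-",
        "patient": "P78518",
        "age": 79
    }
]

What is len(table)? 6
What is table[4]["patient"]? "P43423"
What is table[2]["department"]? "Orthopedics"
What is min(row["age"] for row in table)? 2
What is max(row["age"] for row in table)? 79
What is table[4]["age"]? 2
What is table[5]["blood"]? "A-"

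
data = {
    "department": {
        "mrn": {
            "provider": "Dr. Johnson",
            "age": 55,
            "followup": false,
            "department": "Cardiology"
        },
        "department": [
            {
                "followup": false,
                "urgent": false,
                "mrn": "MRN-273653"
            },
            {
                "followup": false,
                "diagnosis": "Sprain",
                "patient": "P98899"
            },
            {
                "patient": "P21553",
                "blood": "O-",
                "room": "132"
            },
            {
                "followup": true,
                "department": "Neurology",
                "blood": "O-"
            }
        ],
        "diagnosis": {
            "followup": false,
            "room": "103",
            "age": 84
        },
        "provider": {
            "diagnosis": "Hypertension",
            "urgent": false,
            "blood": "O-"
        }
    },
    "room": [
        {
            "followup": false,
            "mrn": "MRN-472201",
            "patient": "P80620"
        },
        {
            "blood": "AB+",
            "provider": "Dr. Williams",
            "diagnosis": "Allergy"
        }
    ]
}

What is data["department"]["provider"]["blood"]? "O-"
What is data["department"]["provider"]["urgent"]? False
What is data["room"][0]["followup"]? False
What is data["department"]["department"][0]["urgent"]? False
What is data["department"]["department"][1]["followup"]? False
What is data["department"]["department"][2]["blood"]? "O-"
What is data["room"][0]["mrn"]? "MRN-472201"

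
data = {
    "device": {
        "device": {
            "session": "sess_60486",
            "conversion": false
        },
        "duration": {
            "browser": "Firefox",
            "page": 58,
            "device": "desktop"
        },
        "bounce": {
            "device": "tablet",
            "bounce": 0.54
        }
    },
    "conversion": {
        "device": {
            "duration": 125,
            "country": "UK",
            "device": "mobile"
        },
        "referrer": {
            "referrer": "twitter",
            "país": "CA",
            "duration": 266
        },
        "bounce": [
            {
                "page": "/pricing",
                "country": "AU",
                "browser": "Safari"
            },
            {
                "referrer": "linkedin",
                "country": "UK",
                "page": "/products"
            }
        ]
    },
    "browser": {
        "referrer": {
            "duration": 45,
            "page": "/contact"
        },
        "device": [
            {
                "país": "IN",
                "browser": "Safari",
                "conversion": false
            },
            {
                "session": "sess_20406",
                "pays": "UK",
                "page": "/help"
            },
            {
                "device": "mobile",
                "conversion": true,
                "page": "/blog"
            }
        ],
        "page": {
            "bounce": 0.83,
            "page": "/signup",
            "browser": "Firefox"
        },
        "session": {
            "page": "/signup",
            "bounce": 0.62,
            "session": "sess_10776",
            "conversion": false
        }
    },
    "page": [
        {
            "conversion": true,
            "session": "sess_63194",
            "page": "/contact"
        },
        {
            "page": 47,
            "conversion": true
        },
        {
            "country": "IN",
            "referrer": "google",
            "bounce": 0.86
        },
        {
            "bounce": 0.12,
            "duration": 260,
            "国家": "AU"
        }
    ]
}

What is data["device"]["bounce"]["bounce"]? 0.54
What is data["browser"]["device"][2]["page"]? "/blog"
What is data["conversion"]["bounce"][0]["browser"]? "Safari"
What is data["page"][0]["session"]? "sess_63194"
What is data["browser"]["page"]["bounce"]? 0.83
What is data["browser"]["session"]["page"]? "/signup"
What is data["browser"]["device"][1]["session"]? "sess_20406"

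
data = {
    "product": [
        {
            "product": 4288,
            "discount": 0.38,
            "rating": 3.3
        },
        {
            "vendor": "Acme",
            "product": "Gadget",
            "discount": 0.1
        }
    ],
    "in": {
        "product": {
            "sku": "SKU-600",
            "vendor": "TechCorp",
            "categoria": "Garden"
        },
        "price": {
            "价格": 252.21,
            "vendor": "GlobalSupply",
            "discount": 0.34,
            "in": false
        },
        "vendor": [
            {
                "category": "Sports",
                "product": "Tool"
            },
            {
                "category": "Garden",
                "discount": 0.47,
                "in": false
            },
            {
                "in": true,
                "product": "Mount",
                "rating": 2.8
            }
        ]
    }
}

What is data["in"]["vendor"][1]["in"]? False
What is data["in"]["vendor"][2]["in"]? True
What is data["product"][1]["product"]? "Gadget"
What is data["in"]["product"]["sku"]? "SKU-600"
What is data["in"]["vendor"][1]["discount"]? 0.47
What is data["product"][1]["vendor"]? "Acme"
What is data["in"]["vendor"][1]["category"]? "Garden"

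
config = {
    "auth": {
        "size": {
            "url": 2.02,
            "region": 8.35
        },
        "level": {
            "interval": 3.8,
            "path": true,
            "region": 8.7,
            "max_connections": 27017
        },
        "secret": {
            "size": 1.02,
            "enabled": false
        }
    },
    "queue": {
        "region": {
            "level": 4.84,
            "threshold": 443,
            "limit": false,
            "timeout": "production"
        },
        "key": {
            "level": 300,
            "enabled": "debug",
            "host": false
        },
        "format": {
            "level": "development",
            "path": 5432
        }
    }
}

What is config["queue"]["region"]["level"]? 4.84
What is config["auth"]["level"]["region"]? 8.7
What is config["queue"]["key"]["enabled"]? "debug"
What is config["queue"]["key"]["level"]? 300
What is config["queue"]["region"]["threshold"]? 443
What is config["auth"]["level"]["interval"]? 3.8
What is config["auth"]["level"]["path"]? True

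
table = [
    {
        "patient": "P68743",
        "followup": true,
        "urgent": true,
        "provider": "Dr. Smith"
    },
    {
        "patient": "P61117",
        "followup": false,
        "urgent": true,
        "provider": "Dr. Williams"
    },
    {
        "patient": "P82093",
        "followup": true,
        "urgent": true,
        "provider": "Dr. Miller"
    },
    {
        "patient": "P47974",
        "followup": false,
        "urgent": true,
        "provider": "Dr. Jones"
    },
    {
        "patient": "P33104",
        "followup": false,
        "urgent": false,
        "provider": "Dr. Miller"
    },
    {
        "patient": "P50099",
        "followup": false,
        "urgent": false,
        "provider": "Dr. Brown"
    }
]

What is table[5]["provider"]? "Dr. Brown"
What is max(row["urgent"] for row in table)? True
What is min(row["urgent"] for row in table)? False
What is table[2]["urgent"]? True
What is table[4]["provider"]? "Dr. Miller"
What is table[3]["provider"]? "Dr. Jones"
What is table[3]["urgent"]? True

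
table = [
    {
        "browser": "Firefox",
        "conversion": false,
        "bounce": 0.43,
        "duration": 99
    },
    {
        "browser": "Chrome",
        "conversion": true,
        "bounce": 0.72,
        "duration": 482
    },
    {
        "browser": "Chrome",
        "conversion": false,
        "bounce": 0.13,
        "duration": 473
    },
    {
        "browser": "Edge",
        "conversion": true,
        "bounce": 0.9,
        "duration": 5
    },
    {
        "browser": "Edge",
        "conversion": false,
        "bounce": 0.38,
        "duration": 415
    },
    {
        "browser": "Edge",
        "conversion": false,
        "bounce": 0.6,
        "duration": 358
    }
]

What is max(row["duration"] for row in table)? 482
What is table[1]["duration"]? 482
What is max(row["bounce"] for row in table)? 0.9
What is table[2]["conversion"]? False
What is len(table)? 6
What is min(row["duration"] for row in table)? 5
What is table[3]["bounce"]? 0.9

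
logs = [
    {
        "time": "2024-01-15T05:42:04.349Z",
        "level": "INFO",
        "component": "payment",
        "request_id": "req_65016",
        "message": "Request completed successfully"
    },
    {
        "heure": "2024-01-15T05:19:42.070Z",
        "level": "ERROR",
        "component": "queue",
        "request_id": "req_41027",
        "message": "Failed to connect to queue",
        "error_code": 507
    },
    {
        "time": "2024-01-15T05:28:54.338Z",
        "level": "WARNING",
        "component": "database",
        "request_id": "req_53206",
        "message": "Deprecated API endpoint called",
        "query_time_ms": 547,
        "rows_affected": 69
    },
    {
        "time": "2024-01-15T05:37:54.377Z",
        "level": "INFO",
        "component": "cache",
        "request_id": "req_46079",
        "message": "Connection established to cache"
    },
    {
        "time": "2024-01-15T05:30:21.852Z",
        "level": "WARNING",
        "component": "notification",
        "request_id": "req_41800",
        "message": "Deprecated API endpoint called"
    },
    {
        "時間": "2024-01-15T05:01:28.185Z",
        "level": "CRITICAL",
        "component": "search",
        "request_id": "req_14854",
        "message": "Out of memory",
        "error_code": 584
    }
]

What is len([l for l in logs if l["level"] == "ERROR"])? 1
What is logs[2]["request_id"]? "req_53206"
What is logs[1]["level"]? "ERROR"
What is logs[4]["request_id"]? "req_41800"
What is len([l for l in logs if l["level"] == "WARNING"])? 2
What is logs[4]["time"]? "2024-01-15T05:30:21.852Z"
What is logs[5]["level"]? "CRITICAL"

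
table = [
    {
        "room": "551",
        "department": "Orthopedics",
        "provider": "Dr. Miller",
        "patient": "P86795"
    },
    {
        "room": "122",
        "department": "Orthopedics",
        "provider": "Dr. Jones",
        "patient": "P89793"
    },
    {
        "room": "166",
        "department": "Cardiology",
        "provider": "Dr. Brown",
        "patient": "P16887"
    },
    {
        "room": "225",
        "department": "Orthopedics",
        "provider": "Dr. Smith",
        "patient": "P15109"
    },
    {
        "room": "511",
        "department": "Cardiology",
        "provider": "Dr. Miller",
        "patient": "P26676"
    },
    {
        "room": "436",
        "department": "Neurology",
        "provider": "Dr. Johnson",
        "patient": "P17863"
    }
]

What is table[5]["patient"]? "P17863"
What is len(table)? 6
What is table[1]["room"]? "122"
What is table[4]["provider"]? "Dr. Miller"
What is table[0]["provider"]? "Dr. Miller"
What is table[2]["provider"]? "Dr. Brown"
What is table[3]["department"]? "Orthopedics"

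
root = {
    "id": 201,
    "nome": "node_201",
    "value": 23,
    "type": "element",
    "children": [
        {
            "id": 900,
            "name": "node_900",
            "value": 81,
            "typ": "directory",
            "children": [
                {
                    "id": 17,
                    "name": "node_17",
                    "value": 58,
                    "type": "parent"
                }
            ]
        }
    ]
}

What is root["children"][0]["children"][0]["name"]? "node_17"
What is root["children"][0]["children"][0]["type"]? "parent"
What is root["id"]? 201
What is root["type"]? "element"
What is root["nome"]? "node_201"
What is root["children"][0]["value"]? 81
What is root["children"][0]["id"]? 900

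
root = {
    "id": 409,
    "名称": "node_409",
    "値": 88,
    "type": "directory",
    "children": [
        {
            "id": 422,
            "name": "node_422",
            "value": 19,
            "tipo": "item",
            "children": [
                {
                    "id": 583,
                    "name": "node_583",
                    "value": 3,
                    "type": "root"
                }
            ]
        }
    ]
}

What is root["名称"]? "node_409"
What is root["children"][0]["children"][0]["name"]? "node_583"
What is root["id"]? 409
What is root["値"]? 88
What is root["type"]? "directory"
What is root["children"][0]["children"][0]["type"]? "root"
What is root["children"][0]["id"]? 422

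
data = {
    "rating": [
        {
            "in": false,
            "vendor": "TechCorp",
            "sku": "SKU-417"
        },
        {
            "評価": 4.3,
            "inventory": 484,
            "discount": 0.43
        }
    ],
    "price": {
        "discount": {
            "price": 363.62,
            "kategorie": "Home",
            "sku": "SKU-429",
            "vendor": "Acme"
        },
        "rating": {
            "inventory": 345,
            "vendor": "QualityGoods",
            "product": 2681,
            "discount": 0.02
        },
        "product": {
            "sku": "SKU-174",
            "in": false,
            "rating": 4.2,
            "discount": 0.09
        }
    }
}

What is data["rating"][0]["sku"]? "SKU-417"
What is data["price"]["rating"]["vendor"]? "QualityGoods"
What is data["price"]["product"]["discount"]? 0.09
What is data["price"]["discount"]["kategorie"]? "Home"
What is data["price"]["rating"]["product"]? 2681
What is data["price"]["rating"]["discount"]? 0.02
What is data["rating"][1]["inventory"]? 484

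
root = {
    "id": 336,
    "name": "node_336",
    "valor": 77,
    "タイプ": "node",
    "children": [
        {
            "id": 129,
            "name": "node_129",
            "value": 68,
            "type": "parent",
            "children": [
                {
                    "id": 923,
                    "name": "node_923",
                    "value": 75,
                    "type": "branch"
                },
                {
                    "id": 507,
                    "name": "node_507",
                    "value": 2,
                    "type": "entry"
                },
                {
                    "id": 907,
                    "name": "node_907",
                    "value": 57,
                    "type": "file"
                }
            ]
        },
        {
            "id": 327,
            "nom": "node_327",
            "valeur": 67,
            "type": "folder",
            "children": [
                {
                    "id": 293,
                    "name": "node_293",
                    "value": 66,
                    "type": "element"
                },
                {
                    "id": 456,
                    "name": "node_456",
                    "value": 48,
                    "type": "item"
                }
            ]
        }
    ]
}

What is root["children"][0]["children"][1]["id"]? 507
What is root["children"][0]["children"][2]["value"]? 57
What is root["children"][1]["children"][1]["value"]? 48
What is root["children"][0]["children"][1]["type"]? "entry"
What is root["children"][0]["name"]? "node_129"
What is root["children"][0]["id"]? 129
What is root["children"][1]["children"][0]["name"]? "node_293"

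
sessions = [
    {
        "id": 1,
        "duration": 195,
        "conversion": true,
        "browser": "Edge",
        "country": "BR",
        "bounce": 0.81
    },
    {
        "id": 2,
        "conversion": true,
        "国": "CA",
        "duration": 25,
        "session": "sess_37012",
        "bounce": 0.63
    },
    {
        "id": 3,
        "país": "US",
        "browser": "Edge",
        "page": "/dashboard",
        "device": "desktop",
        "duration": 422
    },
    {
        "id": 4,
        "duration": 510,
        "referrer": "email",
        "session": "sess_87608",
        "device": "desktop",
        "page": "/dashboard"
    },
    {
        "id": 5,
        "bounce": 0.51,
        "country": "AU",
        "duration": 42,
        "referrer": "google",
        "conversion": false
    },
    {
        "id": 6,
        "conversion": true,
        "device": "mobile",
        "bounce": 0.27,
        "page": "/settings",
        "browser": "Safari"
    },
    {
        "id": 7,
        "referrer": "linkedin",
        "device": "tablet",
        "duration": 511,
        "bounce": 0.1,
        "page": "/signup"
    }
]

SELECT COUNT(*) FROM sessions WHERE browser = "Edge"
2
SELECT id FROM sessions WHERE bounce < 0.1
[]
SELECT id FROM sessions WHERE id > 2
[3, 4, 5, 6, 7]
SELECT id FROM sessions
[1, 2, 3, 4, 5, 6, 7]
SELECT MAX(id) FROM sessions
7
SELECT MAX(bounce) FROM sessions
0.81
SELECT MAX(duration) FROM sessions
511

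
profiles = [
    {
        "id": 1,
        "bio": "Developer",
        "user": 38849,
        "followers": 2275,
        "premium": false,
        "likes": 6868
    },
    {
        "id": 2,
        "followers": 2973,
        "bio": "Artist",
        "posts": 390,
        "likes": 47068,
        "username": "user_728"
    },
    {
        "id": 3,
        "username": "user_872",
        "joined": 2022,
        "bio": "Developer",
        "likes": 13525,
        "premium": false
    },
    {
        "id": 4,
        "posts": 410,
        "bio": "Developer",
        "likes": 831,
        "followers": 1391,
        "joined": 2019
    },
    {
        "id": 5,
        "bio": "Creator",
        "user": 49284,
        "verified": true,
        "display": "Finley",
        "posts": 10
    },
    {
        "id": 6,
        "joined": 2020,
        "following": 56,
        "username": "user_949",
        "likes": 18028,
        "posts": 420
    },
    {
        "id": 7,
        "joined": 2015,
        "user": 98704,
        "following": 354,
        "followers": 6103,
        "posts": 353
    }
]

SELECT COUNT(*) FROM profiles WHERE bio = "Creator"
1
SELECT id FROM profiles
[1, 2, 3, 4, 5, 6, 7]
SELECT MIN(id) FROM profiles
1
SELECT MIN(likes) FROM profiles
831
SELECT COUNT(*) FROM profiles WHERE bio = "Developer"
3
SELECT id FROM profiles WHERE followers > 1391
[1, 2, 7]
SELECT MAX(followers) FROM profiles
6103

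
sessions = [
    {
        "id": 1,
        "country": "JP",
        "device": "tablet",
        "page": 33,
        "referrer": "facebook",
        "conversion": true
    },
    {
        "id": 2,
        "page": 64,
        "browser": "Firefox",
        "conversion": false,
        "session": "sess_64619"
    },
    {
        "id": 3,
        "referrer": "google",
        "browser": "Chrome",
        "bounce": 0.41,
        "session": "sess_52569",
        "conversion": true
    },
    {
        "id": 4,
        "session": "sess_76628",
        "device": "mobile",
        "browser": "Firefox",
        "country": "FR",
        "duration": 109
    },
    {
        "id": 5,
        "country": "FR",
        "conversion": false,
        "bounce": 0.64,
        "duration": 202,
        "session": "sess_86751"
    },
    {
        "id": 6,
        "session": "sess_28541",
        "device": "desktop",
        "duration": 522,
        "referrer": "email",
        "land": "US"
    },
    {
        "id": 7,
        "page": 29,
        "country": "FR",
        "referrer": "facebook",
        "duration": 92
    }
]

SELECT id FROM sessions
[1, 2, 3, 4, 5, 6, 7]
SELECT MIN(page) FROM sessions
29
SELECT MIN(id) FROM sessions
1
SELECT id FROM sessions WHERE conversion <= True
[1, 2, 3, 5]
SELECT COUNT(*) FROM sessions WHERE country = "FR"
3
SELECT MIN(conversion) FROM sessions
False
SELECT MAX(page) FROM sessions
64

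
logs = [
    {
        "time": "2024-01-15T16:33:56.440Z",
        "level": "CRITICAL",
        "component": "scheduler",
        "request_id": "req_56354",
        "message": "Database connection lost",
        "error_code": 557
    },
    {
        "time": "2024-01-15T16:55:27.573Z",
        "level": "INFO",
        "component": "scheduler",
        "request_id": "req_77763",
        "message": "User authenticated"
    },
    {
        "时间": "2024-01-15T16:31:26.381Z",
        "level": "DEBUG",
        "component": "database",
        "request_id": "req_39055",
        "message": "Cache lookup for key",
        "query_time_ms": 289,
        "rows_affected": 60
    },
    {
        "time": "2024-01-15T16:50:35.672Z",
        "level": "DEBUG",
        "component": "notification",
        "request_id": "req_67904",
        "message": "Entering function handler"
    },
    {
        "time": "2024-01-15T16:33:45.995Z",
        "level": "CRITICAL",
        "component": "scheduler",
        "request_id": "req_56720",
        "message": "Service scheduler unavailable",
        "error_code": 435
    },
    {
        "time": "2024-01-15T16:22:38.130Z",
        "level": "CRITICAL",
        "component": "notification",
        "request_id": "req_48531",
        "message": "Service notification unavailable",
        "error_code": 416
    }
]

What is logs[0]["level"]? "CRITICAL"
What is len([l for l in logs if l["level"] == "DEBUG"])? 2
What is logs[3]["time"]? "2024-01-15T16:50:35.672Z"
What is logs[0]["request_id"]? "req_56354"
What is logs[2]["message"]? "Cache lookup for key"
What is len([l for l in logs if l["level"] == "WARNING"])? 0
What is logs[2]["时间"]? "2024-01-15T16:31:26.381Z"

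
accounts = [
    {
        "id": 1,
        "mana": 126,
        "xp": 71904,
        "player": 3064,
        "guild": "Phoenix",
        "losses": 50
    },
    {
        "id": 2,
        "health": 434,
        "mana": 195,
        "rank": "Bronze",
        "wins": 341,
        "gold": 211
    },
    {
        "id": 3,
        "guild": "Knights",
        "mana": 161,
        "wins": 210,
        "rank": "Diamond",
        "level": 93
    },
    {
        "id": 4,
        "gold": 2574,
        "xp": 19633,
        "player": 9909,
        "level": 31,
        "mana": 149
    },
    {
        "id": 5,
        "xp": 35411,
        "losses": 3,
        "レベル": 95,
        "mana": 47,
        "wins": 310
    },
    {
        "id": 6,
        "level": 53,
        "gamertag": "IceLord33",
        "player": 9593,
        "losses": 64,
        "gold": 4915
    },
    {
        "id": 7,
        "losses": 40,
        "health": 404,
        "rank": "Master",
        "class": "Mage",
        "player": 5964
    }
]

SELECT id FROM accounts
[1, 2, 3, 4, 5, 6, 7]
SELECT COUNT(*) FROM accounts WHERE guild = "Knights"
1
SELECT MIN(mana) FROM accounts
47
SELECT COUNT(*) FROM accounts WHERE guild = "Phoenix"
1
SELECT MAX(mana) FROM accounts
195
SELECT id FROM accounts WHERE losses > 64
[]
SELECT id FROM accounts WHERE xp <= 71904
[1, 4, 5]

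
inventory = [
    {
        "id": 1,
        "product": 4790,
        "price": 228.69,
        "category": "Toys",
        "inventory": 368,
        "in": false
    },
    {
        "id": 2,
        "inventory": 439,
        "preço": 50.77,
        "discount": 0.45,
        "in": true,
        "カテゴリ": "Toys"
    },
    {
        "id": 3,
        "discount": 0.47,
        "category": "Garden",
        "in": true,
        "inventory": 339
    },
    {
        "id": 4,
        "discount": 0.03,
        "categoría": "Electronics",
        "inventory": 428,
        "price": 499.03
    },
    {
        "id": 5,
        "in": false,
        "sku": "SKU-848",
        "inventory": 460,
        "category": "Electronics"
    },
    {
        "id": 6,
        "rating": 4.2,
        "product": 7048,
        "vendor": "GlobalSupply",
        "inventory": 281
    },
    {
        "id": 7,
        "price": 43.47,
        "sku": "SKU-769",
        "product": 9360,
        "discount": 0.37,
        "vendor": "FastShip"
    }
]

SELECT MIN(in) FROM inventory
False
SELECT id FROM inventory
[1, 2, 3, 4, 5, 6, 7]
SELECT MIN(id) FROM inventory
1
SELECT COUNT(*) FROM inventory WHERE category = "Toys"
1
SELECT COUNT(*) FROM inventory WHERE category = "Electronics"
1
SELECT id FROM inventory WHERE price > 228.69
[4]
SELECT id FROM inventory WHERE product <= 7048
[1, 6]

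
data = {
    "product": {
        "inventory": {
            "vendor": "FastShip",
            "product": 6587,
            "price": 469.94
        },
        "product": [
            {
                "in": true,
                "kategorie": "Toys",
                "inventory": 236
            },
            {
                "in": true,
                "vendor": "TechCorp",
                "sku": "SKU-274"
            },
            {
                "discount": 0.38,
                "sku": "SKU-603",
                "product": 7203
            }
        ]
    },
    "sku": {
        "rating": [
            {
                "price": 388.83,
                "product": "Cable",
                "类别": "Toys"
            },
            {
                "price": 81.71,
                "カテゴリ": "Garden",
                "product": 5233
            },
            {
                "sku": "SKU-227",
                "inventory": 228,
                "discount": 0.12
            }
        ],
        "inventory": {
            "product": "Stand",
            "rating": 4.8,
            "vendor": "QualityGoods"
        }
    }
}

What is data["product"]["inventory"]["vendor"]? "FastShip"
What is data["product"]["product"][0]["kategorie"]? "Toys"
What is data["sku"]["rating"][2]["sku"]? "SKU-227"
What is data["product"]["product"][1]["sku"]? "SKU-274"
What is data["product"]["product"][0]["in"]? True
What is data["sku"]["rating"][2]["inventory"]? 228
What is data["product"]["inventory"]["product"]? 6587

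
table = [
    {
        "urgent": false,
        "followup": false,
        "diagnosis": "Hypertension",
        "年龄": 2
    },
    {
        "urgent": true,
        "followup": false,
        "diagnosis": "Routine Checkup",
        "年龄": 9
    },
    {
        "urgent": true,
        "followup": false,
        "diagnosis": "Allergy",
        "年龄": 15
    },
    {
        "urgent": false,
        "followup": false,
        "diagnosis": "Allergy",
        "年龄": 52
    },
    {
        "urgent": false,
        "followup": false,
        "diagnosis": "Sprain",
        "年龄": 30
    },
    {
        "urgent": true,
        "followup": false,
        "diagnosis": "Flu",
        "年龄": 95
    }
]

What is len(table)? 6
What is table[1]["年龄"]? 9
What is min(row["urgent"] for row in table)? False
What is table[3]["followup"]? False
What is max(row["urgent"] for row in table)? True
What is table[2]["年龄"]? 15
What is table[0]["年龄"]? 2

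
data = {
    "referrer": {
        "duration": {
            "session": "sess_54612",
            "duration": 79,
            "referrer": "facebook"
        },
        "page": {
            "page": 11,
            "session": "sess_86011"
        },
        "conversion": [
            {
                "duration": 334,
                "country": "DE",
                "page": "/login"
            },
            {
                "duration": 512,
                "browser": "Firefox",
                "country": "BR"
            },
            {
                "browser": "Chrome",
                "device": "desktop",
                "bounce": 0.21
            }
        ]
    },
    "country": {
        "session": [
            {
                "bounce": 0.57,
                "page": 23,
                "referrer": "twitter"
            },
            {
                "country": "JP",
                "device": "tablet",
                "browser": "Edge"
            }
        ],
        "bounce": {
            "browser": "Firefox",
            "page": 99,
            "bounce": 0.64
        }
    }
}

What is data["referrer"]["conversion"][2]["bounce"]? 0.21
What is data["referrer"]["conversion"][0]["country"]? "DE"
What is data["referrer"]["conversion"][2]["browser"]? "Chrome"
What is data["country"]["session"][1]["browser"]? "Edge"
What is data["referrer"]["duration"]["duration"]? 79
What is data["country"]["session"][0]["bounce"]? 0.57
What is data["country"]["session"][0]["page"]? 23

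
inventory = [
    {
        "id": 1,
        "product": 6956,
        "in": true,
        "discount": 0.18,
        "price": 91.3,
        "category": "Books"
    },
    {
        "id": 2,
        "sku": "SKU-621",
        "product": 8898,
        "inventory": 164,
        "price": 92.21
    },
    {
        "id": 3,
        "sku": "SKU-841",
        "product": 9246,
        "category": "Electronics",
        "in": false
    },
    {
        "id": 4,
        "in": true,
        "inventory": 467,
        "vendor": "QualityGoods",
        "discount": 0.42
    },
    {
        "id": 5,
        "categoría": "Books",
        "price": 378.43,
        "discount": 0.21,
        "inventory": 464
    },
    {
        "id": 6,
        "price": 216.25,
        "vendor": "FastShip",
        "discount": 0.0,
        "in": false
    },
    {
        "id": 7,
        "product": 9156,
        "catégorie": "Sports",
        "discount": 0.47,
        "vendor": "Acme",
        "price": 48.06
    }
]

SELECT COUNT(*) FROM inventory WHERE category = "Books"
1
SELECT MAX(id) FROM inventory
7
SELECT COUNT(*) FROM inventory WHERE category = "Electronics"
1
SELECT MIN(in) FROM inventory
False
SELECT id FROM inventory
[1, 2, 3, 4, 5, 6, 7]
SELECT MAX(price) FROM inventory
378.43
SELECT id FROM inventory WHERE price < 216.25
[1, 2, 7]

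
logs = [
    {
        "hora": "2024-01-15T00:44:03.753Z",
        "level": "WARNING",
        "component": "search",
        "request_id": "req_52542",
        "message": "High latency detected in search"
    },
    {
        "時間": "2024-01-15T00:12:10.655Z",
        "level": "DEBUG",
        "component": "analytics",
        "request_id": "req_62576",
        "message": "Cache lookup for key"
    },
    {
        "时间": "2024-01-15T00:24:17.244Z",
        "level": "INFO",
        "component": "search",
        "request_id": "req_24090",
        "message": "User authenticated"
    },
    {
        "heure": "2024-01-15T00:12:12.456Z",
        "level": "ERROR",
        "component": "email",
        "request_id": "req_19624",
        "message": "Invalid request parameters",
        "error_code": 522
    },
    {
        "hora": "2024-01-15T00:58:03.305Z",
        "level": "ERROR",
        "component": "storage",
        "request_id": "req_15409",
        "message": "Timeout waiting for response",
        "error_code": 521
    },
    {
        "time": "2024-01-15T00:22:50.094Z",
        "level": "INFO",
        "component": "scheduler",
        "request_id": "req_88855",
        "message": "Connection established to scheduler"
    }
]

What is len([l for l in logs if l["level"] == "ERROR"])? 2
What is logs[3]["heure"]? "2024-01-15T00:12:12.456Z"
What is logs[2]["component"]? "search"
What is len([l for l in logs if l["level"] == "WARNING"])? 1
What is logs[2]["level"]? "INFO"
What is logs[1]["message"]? "Cache lookup for key"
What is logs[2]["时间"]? "2024-01-15T00:24:17.244Z"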